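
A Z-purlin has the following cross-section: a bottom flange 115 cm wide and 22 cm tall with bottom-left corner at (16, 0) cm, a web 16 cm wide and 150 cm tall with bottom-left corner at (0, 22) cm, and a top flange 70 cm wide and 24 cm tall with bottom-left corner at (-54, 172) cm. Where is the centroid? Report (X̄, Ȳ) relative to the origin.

X̄ = 26.21 cm, Ȳ = 86.20 cm

bottom flange: A = 115 × 22 = 2530.00, centroid at (73.50, 11.00).
web: A = 16 × 150 = 2400.00, centroid at (8.00, 97.00).
top flange: A = 70 × 24 = 1680.00, centroid at (-19.00, 184.00).
ΣA = 6610.00 cm²
ΣAX̄ = (2530.00)(73.50) + (2400.00)(8.00) + (1680.00)(-19.00) = 173235.00 cm³
ΣAȲ = (2530.00)(11.00) + (2400.00)(97.00) + (1680.00)(184.00) = 569750.00 cm³
X̄ = 173235.00 / 6610.00 = 26.21 cm
Ȳ = 569750.00 / 6610.00 = 86.20 cm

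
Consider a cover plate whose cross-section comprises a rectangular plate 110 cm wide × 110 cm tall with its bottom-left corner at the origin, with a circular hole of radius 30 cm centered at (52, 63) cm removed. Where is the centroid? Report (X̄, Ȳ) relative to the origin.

X̄ = 55.91 cm, Ȳ = 52.56 cm

Part | A | x̄ᵢ | ȳᵢ | A·x̄ᵢ | A·ȳᵢ
plate | 12100.00 | 55.00 | 55.00 | 665500.00 | 665500.00
hole | -2827.43 | 52.00 | 63.00 | -147026.54 | -178128.30
Σ | 9272.57 |  |  | 518473.46 | 487371.70
X̄ = 518473.46 / 9272.57 = 55.91 cm
Ȳ = 487371.70 / 9272.57 = 52.56 cm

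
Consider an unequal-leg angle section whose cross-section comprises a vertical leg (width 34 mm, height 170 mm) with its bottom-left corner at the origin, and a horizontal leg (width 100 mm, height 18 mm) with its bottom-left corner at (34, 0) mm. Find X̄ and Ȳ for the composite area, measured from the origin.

Part | A | x̄ᵢ | ȳᵢ | A·x̄ᵢ | A·ȳᵢ
vertical leg | 5780.00 | 17.00 | 85.00 | 98260.00 | 491300.00
horizontal leg | 1800.00 | 84.00 | 9.00 | 151200.00 | 16200.00
Σ | 7580.00 |  |  | 249460.00 | 507500.00
X̄ = 249460.00 / 7580.00 = 32.91 mm
Ȳ = 507500.00 / 7580.00 = 66.95 mm

X̄ = 32.91 mm, Ȳ = 66.95 mm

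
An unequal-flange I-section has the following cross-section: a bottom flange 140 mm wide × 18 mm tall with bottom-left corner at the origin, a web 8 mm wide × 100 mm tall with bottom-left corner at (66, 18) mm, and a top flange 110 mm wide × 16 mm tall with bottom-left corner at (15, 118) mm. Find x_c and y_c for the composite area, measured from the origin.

Part | A | x̄ᵢ | ȳᵢ | A·x̄ᵢ | A·ȳᵢ
bottom flange | 2520.00 | 70.00 | 9.00 | 176400.00 | 22680.00
web | 800.00 | 70.00 | 68.00 | 56000.00 | 54400.00
top flange | 1760.00 | 70.00 | 126.00 | 123200.00 | 221760.00
Σ | 5080.00 |  |  | 355600.00 | 298840.00
x_c = 355600.00 / 5080.00 = 70.00 mm
y_c = 298840.00 / 5080.00 = 58.83 mm

x_c = 70.00 mm, y_c = 58.83 mm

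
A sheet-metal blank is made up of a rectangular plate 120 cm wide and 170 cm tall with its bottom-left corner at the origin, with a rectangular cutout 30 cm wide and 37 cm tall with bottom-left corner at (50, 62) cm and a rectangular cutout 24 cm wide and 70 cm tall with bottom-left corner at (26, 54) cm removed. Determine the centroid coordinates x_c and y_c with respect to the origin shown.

x_c = 61.78 cm, y_c = 84.90 cm

plate: A = 120 × 170 = 20400.00, centroid at (60.00, 85.00).
hole 1: A = −(30 × 37) = -1110.00, centroid at (65.00, 80.50).
hole 2: A = −(24 × 70) = -1680.00, centroid at (38.00, 89.00).
ΣA = 17610.00 cm², ΣAx_c = 1088010.00 cm³, ΣAy_c = 1495125.00 cm³.
x_c = 1088010.00/17610.00 = 61.78 cm; y_c = 1495125.00/17610.00 = 84.90 cm.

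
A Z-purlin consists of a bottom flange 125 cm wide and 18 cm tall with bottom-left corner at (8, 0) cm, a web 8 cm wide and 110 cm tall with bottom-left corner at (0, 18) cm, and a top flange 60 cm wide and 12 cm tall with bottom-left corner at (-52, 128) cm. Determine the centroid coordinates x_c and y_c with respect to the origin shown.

x_c = 38.00 cm, y_c = 47.01 cm

Part | A | x̄ᵢ | ȳᵢ | A·x̄ᵢ | A·ȳᵢ
bottom flange | 2250.00 | 70.50 | 9.00 | 158625.00 | 20250.00
web | 880.00 | 4.00 | 73.00 | 3520.00 | 64240.00
top flange | 720.00 | -22.00 | 134.00 | -15840.00 | 96480.00
Σ | 3850.00 |  |  | 146305.00 | 180970.00
x_c = 146305.00 / 3850.00 = 38.00 cm
y_c = 180970.00 / 3850.00 = 47.01 cm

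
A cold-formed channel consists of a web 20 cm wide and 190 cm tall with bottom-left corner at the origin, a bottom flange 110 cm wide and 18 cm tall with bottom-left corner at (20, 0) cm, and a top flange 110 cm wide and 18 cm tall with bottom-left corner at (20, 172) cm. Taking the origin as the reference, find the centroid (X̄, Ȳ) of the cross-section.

X̄ = 43.17 cm, Ȳ = 95.00 cm

web: A = 20 × 190 = 3800.00, centroid at (10.00, 95.00).
bottom flange: A = 110 × 18 = 1980.00, centroid at (75.00, 9.00).
top flange: A = 110 × 18 = 1980.00, centroid at (75.00, 181.00).
ΣA = 7760.00 cm², ΣAX̄ = 335000.00 cm³, ΣAȲ = 737200.00 cm³.
X̄ = 335000.00/7760.00 = 43.17 cm; Ȳ = 737200.00/7760.00 = 95.00 cm.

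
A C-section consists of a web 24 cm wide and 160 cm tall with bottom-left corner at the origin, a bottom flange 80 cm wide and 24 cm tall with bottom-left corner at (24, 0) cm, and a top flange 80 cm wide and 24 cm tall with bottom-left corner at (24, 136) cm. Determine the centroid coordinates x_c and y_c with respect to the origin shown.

x_c = 38.00 cm, y_c = 80.00 cm

web: A = 24 × 160 = 3840.00, centroid at (12.00, 80.00).
bottom flange: A = 80 × 24 = 1920.00, centroid at (64.00, 12.00).
top flange: A = 80 × 24 = 1920.00, centroid at (64.00, 148.00).
ΣA = 7680.00 cm²
ΣAx_c = (3840.00)(12.00) + (1920.00)(64.00) + (1920.00)(64.00) = 291840.00 cm³
ΣAy_c = (3840.00)(80.00) + (1920.00)(12.00) + (1920.00)(148.00) = 614400.00 cm³
x_c = 291840.00 / 7680.00 = 38.00 cm
y_c = 614400.00 / 7680.00 = 80.00 cm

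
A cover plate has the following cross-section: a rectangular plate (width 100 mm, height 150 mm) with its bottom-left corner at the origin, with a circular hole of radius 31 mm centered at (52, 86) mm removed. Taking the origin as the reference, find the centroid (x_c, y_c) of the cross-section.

Part | A | x̄ᵢ | ȳᵢ | A·x̄ᵢ | A·ȳᵢ
plate | 15000.00 | 50.00 | 75.00 | 750000.00 | 1125000.00
hole | -3019.07 | 52.00 | 86.00 | -156991.67 | -259640.07
Σ | 11980.93 |  |  | 593008.33 | 865359.93
x_c = 593008.33 / 11980.93 = 49.50 mm
y_c = 865359.93 / 11980.93 = 72.23 mm

x_c = 49.50 mm, y_c = 72.23 mm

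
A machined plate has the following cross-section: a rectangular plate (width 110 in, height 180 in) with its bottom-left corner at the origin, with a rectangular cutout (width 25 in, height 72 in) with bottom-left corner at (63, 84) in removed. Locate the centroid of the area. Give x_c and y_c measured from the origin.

plate: A = 110 × 180 = 19800.00, centroid at (55.00, 90.00).
hole: A = −(25 × 72) = -1800.00, centroid at (75.50, 120.00).
ΣA = 18000.00 in², ΣAx_c = 953100.00 in³, ΣAy_c = 1566000.00 in³.
x_c = 953100.00/18000.00 = 52.95 in; y_c = 1566000.00/18000.00 = 87.00 in.

x_c = 52.95 in, y_c = 87.00 in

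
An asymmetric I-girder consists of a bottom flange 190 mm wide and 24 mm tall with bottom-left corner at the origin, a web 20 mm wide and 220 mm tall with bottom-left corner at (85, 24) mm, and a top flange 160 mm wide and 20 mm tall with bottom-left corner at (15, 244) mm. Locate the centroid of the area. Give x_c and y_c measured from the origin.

x_c = 95.00 mm, y_c = 119.83 mm

bottom flange: A = 190 × 24 = 4560.00, centroid at (95.00, 12.00).
web: A = 20 × 220 = 4400.00, centroid at (95.00, 134.00).
top flange: A = 160 × 20 = 3200.00, centroid at (95.00, 254.00).
ΣA = 12160.00 mm²
ΣAx_c = (4560.00)(95.00) + (4400.00)(95.00) + (3200.00)(95.00) = 1155200.00 mm³
ΣAy_c = (4560.00)(12.00) + (4400.00)(134.00) + (3200.00)(254.00) = 1457120.00 mm³
x_c = 1155200.00 / 12160.00 = 95.00 mm
y_c = 1457120.00 / 12160.00 = 119.83 mm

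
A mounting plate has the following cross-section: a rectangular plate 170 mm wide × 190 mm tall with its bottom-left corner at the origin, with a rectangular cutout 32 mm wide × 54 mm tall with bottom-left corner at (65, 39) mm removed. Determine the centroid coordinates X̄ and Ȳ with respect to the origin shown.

X̄ = 85.23 mm, Ȳ = 96.64 mm

plate: A = 170 × 190 = 32300.00, centroid at (85.00, 95.00).
hole: A = −(32 × 54) = -1728.00, centroid at (81.00, 66.00).
ΣA = 30572.00 mm²
ΣAX̄ = (32300.00)(85.00) + (-1728.00)(81.00) = 2605532.00 mm³
ΣAȲ = (32300.00)(95.00) + (-1728.00)(66.00) = 2954452.00 mm³
X̄ = 2605532.00 / 30572.00 = 85.23 mm
Ȳ = 2954452.00 / 30572.00 = 96.64 mm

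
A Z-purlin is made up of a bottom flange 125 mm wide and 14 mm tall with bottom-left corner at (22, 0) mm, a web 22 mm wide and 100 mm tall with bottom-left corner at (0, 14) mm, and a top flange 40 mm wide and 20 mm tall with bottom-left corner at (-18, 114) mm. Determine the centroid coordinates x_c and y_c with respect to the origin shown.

x_c = 36.56 mm, y_c = 53.11 mm

bottom flange: A = 125 × 14 = 1750.00, centroid at (84.50, 7.00).
web: A = 22 × 100 = 2200.00, centroid at (11.00, 64.00).
top flange: A = 40 × 20 = 800.00, centroid at (2.00, 124.00).
ΣA = 4750.00 mm²
ΣAx_c = (1750.00)(84.50) + (2200.00)(11.00) + (800.00)(2.00) = 173675.00 mm³
ΣAy_c = (1750.00)(7.00) + (2200.00)(64.00) + (800.00)(124.00) = 252250.00 mm³
x_c = 173675.00 / 4750.00 = 36.56 mm
y_c = 252250.00 / 4750.00 = 53.11 mm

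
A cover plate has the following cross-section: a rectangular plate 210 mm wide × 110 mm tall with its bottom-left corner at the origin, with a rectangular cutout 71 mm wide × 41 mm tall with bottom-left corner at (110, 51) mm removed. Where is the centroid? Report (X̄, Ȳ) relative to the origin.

Part | A | x̄ᵢ | ȳᵢ | A·x̄ᵢ | A·ȳᵢ
plate | 23100.00 | 105.00 | 55.00 | 2425500.00 | 1270500.00
hole | -2911.00 | 145.50 | 71.50 | -423550.50 | -208136.50
Σ | 20189.00 |  |  | 2001949.50 | 1062363.50
X̄ = 2001949.50 / 20189.00 = 99.16 mm
Ȳ = 1062363.50 / 20189.00 = 52.62 mm

X̄ = 99.16 mm, Ȳ = 52.62 mm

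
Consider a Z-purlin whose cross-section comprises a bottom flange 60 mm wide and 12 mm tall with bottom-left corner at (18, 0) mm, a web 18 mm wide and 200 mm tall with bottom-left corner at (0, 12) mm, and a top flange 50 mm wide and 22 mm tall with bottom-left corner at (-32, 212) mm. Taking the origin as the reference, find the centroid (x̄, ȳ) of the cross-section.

Part | A | x̄ᵢ | ȳᵢ | A·x̄ᵢ | A·ȳᵢ
bottom flange | 720.00 | 48.00 | 6.00 | 34560.00 | 4320.00
web | 3600.00 | 9.00 | 112.00 | 32400.00 | 403200.00
top flange | 1100.00 | -7.00 | 223.00 | -7700.00 | 245300.00
Σ | 5420.00 |  |  | 59260.00 | 652820.00
x̄ = 59260.00 / 5420.00 = 10.93 mm
ȳ = 652820.00 / 5420.00 = 120.45 mm

x̄ = 10.93 mm, ȳ = 120.45 mm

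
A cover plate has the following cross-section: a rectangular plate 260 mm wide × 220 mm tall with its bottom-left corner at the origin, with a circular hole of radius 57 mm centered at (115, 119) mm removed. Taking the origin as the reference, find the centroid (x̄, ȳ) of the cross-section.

plate: A = 260 × 220 = 57200.00, centroid at (130.00, 110.00).
hole: A = −π·57² = -10207.03, centroid at (115.00, 119.00).
ΣA = 46992.97 mm², ΣAx̄ = 6262191.03 mm³, ΣAȳ = 5077362.89 mm³.
x̄ = 6262191.03/46992.97 = 133.26 mm; ȳ = 5077362.89/46992.97 = 108.05 mm.

x̄ = 133.26 mm, ȳ = 108.05 mm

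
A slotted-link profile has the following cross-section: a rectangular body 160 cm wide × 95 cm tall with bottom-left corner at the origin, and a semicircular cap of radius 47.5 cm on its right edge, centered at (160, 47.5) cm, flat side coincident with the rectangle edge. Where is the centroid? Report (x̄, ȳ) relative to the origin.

Part | A | x̄ᵢ | ȳᵢ | A·x̄ᵢ | A·ȳᵢ
rectangular body | 15200.00 | 80.00 | 47.50 | 1216000.00 | 722000.00
semicircular end | 3544.11 | 180.16 | 47.50 | 638505.39 | 168345.19
Σ | 18744.11 |  |  | 1854505.39 | 890345.19
x̄ = 1854505.39 / 18744.11 = 98.94 cm
ȳ = 890345.19 / 18744.11 = 47.50 cm

x̄ = 98.94 cm, ȳ = 47.50 cm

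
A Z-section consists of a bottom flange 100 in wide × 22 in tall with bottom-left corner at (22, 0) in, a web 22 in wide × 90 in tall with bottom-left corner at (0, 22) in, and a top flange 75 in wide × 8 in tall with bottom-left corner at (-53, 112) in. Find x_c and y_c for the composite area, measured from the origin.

bottom flange: A = 100 × 22 = 2200.00, centroid at (72.00, 11.00).
web: A = 22 × 90 = 1980.00, centroid at (11.00, 67.00).
top flange: A = 75 × 8 = 600.00, centroid at (-15.50, 116.00).
ΣA = 4780.00 in²
ΣAx_c = (2200.00)(72.00) + (1980.00)(11.00) + (600.00)(-15.50) = 170880.00 in³
ΣAy_c = (2200.00)(11.00) + (1980.00)(67.00) + (600.00)(116.00) = 226460.00 in³
x_c = 170880.00 / 4780.00 = 35.75 in
y_c = 226460.00 / 4780.00 = 47.38 in

x_c = 35.75 in, y_c = 47.38 in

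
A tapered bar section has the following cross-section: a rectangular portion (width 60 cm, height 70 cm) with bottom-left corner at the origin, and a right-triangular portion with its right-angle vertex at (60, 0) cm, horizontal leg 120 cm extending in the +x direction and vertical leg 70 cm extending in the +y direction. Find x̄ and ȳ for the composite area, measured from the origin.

rectangular portion: A = 60 × 70 = 4200.00, centroid at (30.00, 35.00).
triangular portion: A = ½·120·70 = 4200.00, centroid at (100.00, 23.33).
ΣA = 8400.00 cm²
ΣAx̄ = (4200.00)(30.00) + (4200.00)(100.00) = 546000.00 cm³
ΣAȳ = (4200.00)(35.00) + (4200.00)(23.33) = 245000.00 cm³
x̄ = 546000.00 / 8400.00 = 65.00 cm
ȳ = 245000.00 / 8400.00 = 29.17 cm

x̄ = 65.00 cm, ȳ = 29.17 cm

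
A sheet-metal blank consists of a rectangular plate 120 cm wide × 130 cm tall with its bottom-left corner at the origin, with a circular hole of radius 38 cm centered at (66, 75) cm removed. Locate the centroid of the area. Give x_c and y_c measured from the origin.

plate: A = 120 × 130 = 15600.00, centroid at (60.00, 65.00).
hole: A = −π·38² = -4536.46, centroid at (66.00, 75.00).
ΣA = 11063.54 cm²
ΣAx_c = (15600.00)(60.00) + (-4536.46)(66.00) = 636593.65 cm³
ΣAy_c = (15600.00)(65.00) + (-4536.46)(75.00) = 673765.52 cm³
x_c = 636593.65 / 11063.54 = 57.54 cm
y_c = 673765.52 / 11063.54 = 60.90 cm

x_c = 57.54 cm, y_c = 60.90 cm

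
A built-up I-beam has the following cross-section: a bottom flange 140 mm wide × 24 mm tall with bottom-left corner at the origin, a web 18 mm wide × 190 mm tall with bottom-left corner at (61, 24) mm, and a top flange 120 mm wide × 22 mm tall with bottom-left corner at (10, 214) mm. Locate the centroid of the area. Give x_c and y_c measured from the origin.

bottom flange: A = 140 × 24 = 3360.00, centroid at (70.00, 12.00).
web: A = 18 × 190 = 3420.00, centroid at (70.00, 119.00).
top flange: A = 120 × 22 = 2640.00, centroid at (70.00, 225.00).
ΣA = 9420.00 mm², ΣAx_c = 659400.00 mm³, ΣAy_c = 1041300.00 mm³.
x_c = 659400.00/9420.00 = 70.00 mm; y_c = 1041300.00/9420.00 = 110.54 mm.

x_c = 70.00 mm, y_c = 110.54 mm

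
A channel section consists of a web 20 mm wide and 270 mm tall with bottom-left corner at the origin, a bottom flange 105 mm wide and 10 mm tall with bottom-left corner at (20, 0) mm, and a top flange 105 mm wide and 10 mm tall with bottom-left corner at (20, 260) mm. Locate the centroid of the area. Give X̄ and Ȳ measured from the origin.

X̄ = 27.50 mm, Ȳ = 135.00 mm

web: A = 20 × 270 = 5400.00, centroid at (10.00, 135.00).
bottom flange: A = 105 × 10 = 1050.00, centroid at (72.50, 5.00).
top flange: A = 105 × 10 = 1050.00, centroid at (72.50, 265.00).
ΣA = 7500.00 mm², ΣAX̄ = 206250.00 mm³, ΣAȲ = 1012500.00 mm³.
X̄ = 206250.00/7500.00 = 27.50 mm; Ȳ = 1012500.00/7500.00 = 135.00 mm.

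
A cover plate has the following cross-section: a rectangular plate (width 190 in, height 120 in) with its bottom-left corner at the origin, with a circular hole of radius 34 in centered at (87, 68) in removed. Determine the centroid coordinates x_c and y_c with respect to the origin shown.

plate: A = 190 × 120 = 22800.00, centroid at (95.00, 60.00).
hole: A = −π·34² = -3631.68, centroid at (87.00, 68.00).
ΣA = 19168.32 in²
ΣAx_c = (22800.00)(95.00) + (-3631.68)(87.00) = 1850043.74 in³
ΣAy_c = (22800.00)(60.00) + (-3631.68)(68.00) = 1121045.68 in³
x_c = 1850043.74 / 19168.32 = 96.52 in
y_c = 1121045.68 / 19168.32 = 58.48 in

x_c = 96.52 in, y_c = 58.48 in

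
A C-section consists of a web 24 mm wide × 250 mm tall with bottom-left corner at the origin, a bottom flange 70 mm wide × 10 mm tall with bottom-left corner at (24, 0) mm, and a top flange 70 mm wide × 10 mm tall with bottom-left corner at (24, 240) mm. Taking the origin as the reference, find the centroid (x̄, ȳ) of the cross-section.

web: A = 24 × 250 = 6000.00, centroid at (12.00, 125.00).
bottom flange: A = 70 × 10 = 700.00, centroid at (59.00, 5.00).
top flange: A = 70 × 10 = 700.00, centroid at (59.00, 245.00).
ΣA = 7400.00 mm²
ΣAx̄ = (6000.00)(12.00) + (700.00)(59.00) + (700.00)(59.00) = 154600.00 mm³
ΣAȳ = (6000.00)(125.00) + (700.00)(5.00) + (700.00)(245.00) = 925000.00 mm³
x̄ = 154600.00 / 7400.00 = 20.89 mm
ȳ = 925000.00 / 7400.00 = 125.00 mm

x̄ = 20.89 mm, ȳ = 125.00 mm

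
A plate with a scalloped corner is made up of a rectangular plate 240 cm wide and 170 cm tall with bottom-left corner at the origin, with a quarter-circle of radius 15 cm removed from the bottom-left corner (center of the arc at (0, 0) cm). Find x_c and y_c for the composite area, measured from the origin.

plate: A = 240 × 170 = 40800.00, centroid at (120.00, 85.00).
removed quarter-circle: A = −¼π·15² = -176.71, centroid at (6.37, 6.37).
ΣA = 40623.29 cm²
ΣAx_c = (40800.00)(120.00) + (-176.71)(6.37) = 4894875.00 cm³
ΣAy_c = (40800.00)(85.00) + (-176.71)(6.37) = 3466875.00 cm³
x_c = 4894875.00 / 40623.29 = 120.49 cm
y_c = 3466875.00 / 40623.29 = 85.34 cm

x_c = 120.49 cm, y_c = 85.34 cm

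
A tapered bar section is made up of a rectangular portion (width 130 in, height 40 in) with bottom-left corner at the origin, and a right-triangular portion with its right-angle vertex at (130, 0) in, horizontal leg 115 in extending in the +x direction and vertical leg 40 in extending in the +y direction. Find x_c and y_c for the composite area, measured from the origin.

rectangular portion: A = 130 × 40 = 5200.00, centroid at (65.00, 20.00).
triangular portion: A = ½·115·40 = 2300.00, centroid at (168.33, 13.33).
ΣA = 7500.00 in²
ΣAx_c = (5200.00)(65.00) + (2300.00)(168.33) = 725166.67 in³
ΣAy_c = (5200.00)(20.00) + (2300.00)(13.33) = 134666.67 in³
x_c = 725166.67 / 7500.00 = 96.69 in
y_c = 134666.67 / 7500.00 = 17.96 in

x_c = 96.69 in, y_c = 17.96 in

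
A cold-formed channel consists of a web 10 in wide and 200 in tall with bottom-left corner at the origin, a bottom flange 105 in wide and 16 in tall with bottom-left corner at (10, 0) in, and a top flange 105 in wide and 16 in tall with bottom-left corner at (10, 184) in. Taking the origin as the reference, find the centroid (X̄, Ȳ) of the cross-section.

Part | A | x̄ᵢ | ȳᵢ | A·x̄ᵢ | A·ȳᵢ
web | 2000.00 | 5.00 | 100.00 | 10000.00 | 200000.00
bottom flange | 1680.00 | 62.50 | 8.00 | 105000.00 | 13440.00
top flange | 1680.00 | 62.50 | 192.00 | 105000.00 | 322560.00
Σ | 5360.00 |  |  | 220000.00 | 536000.00
X̄ = 220000.00 / 5360.00 = 41.04 in
Ȳ = 536000.00 / 5360.00 = 100.00 in

X̄ = 41.04 in, Ȳ = 100.00 in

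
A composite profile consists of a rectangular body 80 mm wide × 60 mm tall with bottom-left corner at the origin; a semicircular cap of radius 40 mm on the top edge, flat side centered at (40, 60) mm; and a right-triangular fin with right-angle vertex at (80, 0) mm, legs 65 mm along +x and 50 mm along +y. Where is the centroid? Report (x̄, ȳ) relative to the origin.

x̄ = 51.21 mm, ȳ = 40.78 mm

rectangular body: A = 80 × 60 = 4800.00, centroid at (40.00, 30.00).
semicircular top: A = ½π·40² = 2513.27, centroid at (40.00, 76.98).
triangular fin: A = ½·65·50 = 1625.00, centroid at (101.67, 16.67).
ΣA = 8938.27 mm²
ΣAx̄ = (4800.00)(40.00) + (2513.27)(40.00) + (1625.00)(101.67) = 457739.30 mm³
ΣAȳ = (4800.00)(30.00) + (2513.27)(76.98) + (1625.00)(16.67) = 364546.45 mm³
x̄ = 457739.30 / 8938.27 = 51.21 mm
ȳ = 364546.45 / 8938.27 = 40.78 mm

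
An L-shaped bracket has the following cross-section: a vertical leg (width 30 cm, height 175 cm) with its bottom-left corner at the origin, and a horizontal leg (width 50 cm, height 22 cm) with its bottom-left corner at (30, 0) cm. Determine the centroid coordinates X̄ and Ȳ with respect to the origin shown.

vertical leg: A = 30 × 175 = 5250.00, centroid at (15.00, 87.50).
horizontal leg: A = 50 × 22 = 1100.00, centroid at (55.00, 11.00).
ΣA = 6350.00 cm²
ΣAX̄ = (5250.00)(15.00) + (1100.00)(55.00) = 139250.00 cm³
ΣAȲ = (5250.00)(87.50) + (1100.00)(11.00) = 471475.00 cm³
X̄ = 139250.00 / 6350.00 = 21.93 cm
Ȳ = 471475.00 / 6350.00 = 74.25 cm

X̄ = 21.93 cm, Ȳ = 74.25 cm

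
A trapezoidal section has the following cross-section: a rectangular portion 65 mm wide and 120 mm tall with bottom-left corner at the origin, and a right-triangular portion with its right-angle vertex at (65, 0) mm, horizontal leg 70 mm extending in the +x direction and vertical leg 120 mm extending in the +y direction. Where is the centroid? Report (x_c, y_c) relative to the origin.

x_c = 52.04 mm, y_c = 53.00 mm

rectangular portion: A = 65 × 120 = 7800.00, centroid at (32.50, 60.00).
triangular portion: A = ½·70·120 = 4200.00, centroid at (88.33, 40.00).
ΣA = 12000.00 mm², ΣAx_c = 624500.00 mm³, ΣAy_c = 636000.00 mm³.
x_c = 624500.00/12000.00 = 52.04 mm; y_c = 636000.00/12000.00 = 53.00 mm.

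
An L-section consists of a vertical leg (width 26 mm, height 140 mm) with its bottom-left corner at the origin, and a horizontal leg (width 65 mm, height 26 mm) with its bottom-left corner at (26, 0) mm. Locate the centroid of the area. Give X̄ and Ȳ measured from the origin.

X̄ = 27.43 mm, Ȳ = 51.93 mm

vertical leg: A = 26 × 140 = 3640.00, centroid at (13.00, 70.00).
horizontal leg: A = 65 × 26 = 1690.00, centroid at (58.50, 13.00).
ΣA = 5330.00 mm², ΣAX̄ = 146185.00 mm³, ΣAȲ = 276770.00 mm³.
X̄ = 146185.00/5330.00 = 27.43 mm; Ȳ = 276770.00/5330.00 = 51.93 mm.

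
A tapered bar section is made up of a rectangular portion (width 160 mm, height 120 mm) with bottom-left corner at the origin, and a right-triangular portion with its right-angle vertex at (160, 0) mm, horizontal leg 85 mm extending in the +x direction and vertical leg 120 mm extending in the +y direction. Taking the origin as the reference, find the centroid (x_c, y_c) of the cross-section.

x_c = 102.74 mm, y_c = 55.80 mm

rectangular portion: A = 160 × 120 = 19200.00, centroid at (80.00, 60.00).
triangular portion: A = ½·85·120 = 5100.00, centroid at (188.33, 40.00).
ΣA = 24300.00 mm²
ΣAx_c = (19200.00)(80.00) + (5100.00)(188.33) = 2496500.00 mm³
ΣAy_c = (19200.00)(60.00) + (5100.00)(40.00) = 1356000.00 mm³
x_c = 2496500.00 / 24300.00 = 102.74 mm
y_c = 1356000.00 / 24300.00 = 55.80 mm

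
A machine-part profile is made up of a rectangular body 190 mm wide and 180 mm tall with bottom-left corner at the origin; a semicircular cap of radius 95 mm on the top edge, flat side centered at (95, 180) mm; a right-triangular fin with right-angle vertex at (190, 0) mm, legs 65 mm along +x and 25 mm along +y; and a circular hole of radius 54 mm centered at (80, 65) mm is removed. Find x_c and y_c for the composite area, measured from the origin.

rectangular body: A = 190 × 180 = 34200.00, centroid at (95.00, 90.00).
semicircular top: A = ½π·95² = 14176.44, centroid at (95.00, 220.32).
triangular fin: A = ½·65·25 = 812.50, centroid at (211.67, 8.33).
hole: A = −π·54² = -9160.88, centroid at (80.00, 65.00).
ΣA = 40028.05 mm²
ΣAx_c = (34200.00)(95.00) + (14176.44)(95.00) + (812.50)(211.67) + (-9160.88)(80.00) = 4034869.93 mm³
ΣAy_c = (34200.00)(90.00) + (14176.44)(220.32) + (812.50)(8.33) + (-9160.88)(65.00) = 5612655.33 mm³
x_c = 4034869.93 / 40028.05 = 100.80 mm
y_c = 5612655.33 / 40028.05 = 140.22 mm

x_c = 100.80 mm, y_c = 140.22 mm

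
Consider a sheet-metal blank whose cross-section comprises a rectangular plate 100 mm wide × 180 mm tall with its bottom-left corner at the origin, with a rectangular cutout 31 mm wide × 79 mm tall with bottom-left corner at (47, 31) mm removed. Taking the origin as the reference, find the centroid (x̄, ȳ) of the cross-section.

Part | A | x̄ᵢ | ȳᵢ | A·x̄ᵢ | A·ȳᵢ
plate | 18000.00 | 50.00 | 90.00 | 900000.00 | 1620000.00
hole | -2449.00 | 62.50 | 70.50 | -153062.50 | -172654.50
Σ | 15551.00 |  |  | 746937.50 | 1447345.50
x̄ = 746937.50 / 15551.00 = 48.03 mm
ȳ = 1447345.50 / 15551.00 = 93.07 mm

x̄ = 48.03 mm, ȳ = 93.07 mm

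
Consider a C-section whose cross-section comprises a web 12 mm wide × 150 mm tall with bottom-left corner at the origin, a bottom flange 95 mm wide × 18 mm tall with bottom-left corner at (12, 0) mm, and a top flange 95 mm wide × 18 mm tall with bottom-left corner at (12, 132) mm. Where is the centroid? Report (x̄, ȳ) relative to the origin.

x̄ = 41.05 mm, ȳ = 75.00 mm

Part | A | x̄ᵢ | ȳᵢ | A·x̄ᵢ | A·ȳᵢ
web | 1800.00 | 6.00 | 75.00 | 10800.00 | 135000.00
bottom flange | 1710.00 | 59.50 | 9.00 | 101745.00 | 15390.00
top flange | 1710.00 | 59.50 | 141.00 | 101745.00 | 241110.00
Σ | 5220.00 |  |  | 214290.00 | 391500.00
x̄ = 214290.00 / 5220.00 = 41.05 mm
ȳ = 391500.00 / 5220.00 = 75.00 mm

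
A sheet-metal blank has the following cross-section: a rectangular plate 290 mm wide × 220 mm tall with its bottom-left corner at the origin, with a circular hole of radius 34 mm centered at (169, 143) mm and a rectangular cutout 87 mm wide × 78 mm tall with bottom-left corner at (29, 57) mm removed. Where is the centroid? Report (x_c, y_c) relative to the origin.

x_c = 152.58 mm, y_c = 109.53 mm

Part | A | x̄ᵢ | ȳᵢ | A·x̄ᵢ | A·ȳᵢ
plate | 63800.00 | 145.00 | 110.00 | 9251000.00 | 7018000.00
hole 1 | -3631.68 | 169.00 | 143.00 | -613754.11 | -519330.40
hole 2 | -6786.00 | 72.50 | 96.00 | -491985.00 | -651456.00
Σ | 53382.32 |  |  | 8145260.89 | 5847213.60
x_c = 8145260.89 / 53382.32 = 152.58 mm
y_c = 5847213.60 / 53382.32 = 109.53 mm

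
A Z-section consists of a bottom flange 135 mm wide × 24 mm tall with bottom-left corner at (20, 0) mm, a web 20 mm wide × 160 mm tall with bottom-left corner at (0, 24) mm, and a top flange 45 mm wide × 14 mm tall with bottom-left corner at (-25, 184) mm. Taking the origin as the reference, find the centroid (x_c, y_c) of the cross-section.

bottom flange: A = 135 × 24 = 3240.00, centroid at (87.50, 12.00).
web: A = 20 × 160 = 3200.00, centroid at (10.00, 104.00).
top flange: A = 45 × 14 = 630.00, centroid at (-2.50, 191.00).
ΣA = 7070.00 mm², ΣAx_c = 313925.00 mm³, ΣAy_c = 492010.00 mm³.
x_c = 313925.00/7070.00 = 44.40 mm; y_c = 492010.00/7070.00 = 69.59 mm.

x_c = 44.40 mm, y_c = 69.59 mm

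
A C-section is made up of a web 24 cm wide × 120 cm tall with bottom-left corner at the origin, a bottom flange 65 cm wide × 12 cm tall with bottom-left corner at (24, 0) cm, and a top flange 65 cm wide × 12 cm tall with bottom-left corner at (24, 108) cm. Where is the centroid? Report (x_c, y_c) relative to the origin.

web: A = 24 × 120 = 2880.00, centroid at (12.00, 60.00).
bottom flange: A = 65 × 12 = 780.00, centroid at (56.50, 6.00).
top flange: A = 65 × 12 = 780.00, centroid at (56.50, 114.00).
ΣA = 4440.00 cm², ΣAx_c = 122700.00 cm³, ΣAy_c = 266400.00 cm³.
x_c = 122700.00/4440.00 = 27.64 cm; y_c = 266400.00/4440.00 = 60.00 cm.

x_c = 27.64 cm, y_c = 60.00 cm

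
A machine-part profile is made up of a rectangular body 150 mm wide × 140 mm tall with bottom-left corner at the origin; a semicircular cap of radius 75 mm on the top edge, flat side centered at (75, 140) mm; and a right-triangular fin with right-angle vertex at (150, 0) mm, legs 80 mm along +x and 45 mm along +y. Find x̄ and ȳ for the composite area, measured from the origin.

rectangular body: A = 150 × 140 = 21000.00, centroid at (75.00, 70.00).
semicircular top: A = ½π·75² = 8835.73, centroid at (75.00, 171.83).
triangular fin: A = ½·80·45 = 1800.00, centroid at (176.67, 15.00).
ΣA = 31635.73 mm²
ΣAx̄ = (21000.00)(75.00) + (8835.73)(75.00) + (1800.00)(176.67) = 2555679.70 mm³
ΣAȳ = (21000.00)(70.00) + (8835.73)(171.83) + (1800.00)(15.00) = 3015252.11 mm³
x̄ = 2555679.70 / 31635.73 = 80.78 mm
ȳ = 3015252.11 / 31635.73 = 95.31 mm

x̄ = 80.78 mm, ȳ = 95.31 mm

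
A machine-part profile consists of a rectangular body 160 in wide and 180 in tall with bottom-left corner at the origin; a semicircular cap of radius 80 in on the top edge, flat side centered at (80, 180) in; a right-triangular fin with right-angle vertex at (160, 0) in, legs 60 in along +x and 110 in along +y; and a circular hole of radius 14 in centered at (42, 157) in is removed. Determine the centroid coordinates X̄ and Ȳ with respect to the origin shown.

X̄ = 88.51 in, Ȳ = 114.77 in

Part | A | x̄ᵢ | ȳᵢ | A·x̄ᵢ | A·ȳᵢ
rectangular body | 28800.00 | 80.00 | 90.00 | 2304000.00 | 2592000.00
semicircular top | 10053.10 | 80.00 | 213.95 | 804247.72 | 2150890.70
triangular fin | 3300.00 | 180.00 | 36.67 | 594000.00 | 121000.00
hole | -615.75 | 42.00 | 157.00 | -25861.59 | -96673.09
Σ | 41537.34 |  |  | 3676386.13 | 4767217.61
X̄ = 3676386.13 / 41537.34 = 88.51 in
Ȳ = 4767217.61 / 41537.34 = 114.77 in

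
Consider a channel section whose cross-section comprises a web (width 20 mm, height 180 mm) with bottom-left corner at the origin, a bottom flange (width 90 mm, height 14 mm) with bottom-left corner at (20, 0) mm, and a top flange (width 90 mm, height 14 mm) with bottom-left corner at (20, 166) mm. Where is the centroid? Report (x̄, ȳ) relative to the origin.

x̄ = 32.65 mm, ȳ = 90.00 mm

web: A = 20 × 180 = 3600.00, centroid at (10.00, 90.00).
bottom flange: A = 90 × 14 = 1260.00, centroid at (65.00, 7.00).
top flange: A = 90 × 14 = 1260.00, centroid at (65.00, 173.00).
ΣA = 6120.00 mm², ΣAx̄ = 199800.00 mm³, ΣAȳ = 550800.00 mm³.
x̄ = 199800.00/6120.00 = 32.65 mm; ȳ = 550800.00/6120.00 = 90.00 mm.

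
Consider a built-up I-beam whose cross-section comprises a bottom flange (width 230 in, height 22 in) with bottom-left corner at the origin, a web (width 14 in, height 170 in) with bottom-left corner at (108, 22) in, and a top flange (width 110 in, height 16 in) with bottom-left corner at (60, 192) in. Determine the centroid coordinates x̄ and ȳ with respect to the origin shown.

bottom flange: A = 230 × 22 = 5060.00, centroid at (115.00, 11.00).
web: A = 14 × 170 = 2380.00, centroid at (115.00, 107.00).
top flange: A = 110 × 16 = 1760.00, centroid at (115.00, 200.00).
ΣA = 9200.00 in²
ΣAx̄ = (5060.00)(115.00) + (2380.00)(115.00) + (1760.00)(115.00) = 1058000.00 in³
ΣAȳ = (5060.00)(11.00) + (2380.00)(107.00) + (1760.00)(200.00) = 662320.00 in³
x̄ = 1058000.00 / 9200.00 = 115.00 in
ȳ = 662320.00 / 9200.00 = 71.99 in

x̄ = 115.00 in, ȳ = 71.99 in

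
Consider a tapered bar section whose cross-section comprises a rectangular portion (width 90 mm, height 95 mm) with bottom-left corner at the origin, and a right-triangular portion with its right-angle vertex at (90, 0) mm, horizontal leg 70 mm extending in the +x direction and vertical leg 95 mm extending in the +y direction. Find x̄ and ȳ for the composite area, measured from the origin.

x̄ = 64.13 mm, ȳ = 43.07 mm

rectangular portion: A = 90 × 95 = 8550.00, centroid at (45.00, 47.50).
triangular portion: A = ½·70·95 = 3325.00, centroid at (113.33, 31.67).
ΣA = 11875.00 mm², ΣAx̄ = 761583.33 mm³, ΣAȳ = 511416.67 mm³.
x̄ = 761583.33/11875.00 = 64.13 mm; ȳ = 511416.67/11875.00 = 43.07 mm.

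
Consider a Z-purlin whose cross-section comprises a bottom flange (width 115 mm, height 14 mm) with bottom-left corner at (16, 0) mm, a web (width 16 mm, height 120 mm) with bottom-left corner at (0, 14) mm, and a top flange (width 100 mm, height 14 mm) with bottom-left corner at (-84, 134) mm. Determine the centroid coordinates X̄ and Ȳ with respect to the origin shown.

bottom flange: A = 115 × 14 = 1610.00, centroid at (73.50, 7.00).
web: A = 16 × 120 = 1920.00, centroid at (8.00, 74.00).
top flange: A = 100 × 14 = 1400.00, centroid at (-34.00, 141.00).
ΣA = 4930.00 mm²
ΣAX̄ = (1610.00)(73.50) + (1920.00)(8.00) + (1400.00)(-34.00) = 86095.00 mm³
ΣAȲ = (1610.00)(7.00) + (1920.00)(74.00) + (1400.00)(141.00) = 350750.00 mm³
X̄ = 86095.00 / 4930.00 = 17.46 mm
Ȳ = 350750.00 / 4930.00 = 71.15 mm

X̄ = 17.46 mm, Ȳ = 71.15 mm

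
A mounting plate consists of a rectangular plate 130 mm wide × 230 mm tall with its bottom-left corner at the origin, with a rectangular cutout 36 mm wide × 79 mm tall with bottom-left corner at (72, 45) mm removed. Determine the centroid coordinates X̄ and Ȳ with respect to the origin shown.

plate: A = 130 × 230 = 29900.00, centroid at (65.00, 115.00).
hole: A = −(36 × 79) = -2844.00, centroid at (90.00, 84.50).
ΣA = 27056.00 mm²
ΣAX̄ = (29900.00)(65.00) + (-2844.00)(90.00) = 1687540.00 mm³
ΣAȲ = (29900.00)(115.00) + (-2844.00)(84.50) = 3198182.00 mm³
X̄ = 1687540.00 / 27056.00 = 62.37 mm
Ȳ = 3198182.00 / 27056.00 = 118.21 mm

X̄ = 62.37 mm, Ȳ = 118.21 mm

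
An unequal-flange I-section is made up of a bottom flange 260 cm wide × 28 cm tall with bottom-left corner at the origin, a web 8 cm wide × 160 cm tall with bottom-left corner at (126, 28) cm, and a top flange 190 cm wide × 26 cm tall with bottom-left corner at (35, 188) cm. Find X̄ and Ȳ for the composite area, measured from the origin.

bottom flange: A = 260 × 28 = 7280.00, centroid at (130.00, 14.00).
web: A = 8 × 160 = 1280.00, centroid at (130.00, 108.00).
top flange: A = 190 × 26 = 4940.00, centroid at (130.00, 201.00).
ΣA = 13500.00 cm²
ΣAX̄ = (7280.00)(130.00) + (1280.00)(130.00) + (4940.00)(130.00) = 1755000.00 cm³
ΣAȲ = (7280.00)(14.00) + (1280.00)(108.00) + (4940.00)(201.00) = 1233100.00 cm³
X̄ = 1755000.00 / 13500.00 = 130.00 cm
Ȳ = 1233100.00 / 13500.00 = 91.34 cm

X̄ = 130.00 cm, Ȳ = 91.34 cm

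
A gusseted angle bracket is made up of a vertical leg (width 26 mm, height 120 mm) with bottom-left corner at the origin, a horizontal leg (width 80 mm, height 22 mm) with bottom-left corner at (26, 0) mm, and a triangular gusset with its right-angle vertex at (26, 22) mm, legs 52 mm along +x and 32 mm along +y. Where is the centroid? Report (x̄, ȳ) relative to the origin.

Part | A | x̄ᵢ | ȳᵢ | A·x̄ᵢ | A·ȳᵢ
vertical leg | 3120.00 | 13.00 | 60.00 | 40560.00 | 187200.00
horizontal leg | 1760.00 | 66.00 | 11.00 | 116160.00 | 19360.00
gusset | 832.00 | 43.33 | 32.67 | 36053.33 | 27178.67
Σ | 5712.00 |  |  | 192773.33 | 233738.67
x̄ = 192773.33 / 5712.00 = 33.75 mm
ȳ = 233738.67 / 5712.00 = 40.92 mm

x̄ = 33.75 mm, ȳ = 40.92 mm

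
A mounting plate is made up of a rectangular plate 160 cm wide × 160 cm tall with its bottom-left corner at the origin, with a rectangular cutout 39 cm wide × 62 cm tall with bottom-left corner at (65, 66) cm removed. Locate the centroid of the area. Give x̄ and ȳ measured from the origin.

plate: A = 160 × 160 = 25600.00, centroid at (80.00, 80.00).
hole: A = −(39 × 62) = -2418.00, centroid at (84.50, 97.00).
ΣA = 23182.00 cm², ΣAx̄ = 1843679.00 cm³, ΣAȳ = 1813454.00 cm³.
x̄ = 1843679.00/23182.00 = 79.53 cm; ȳ = 1813454.00/23182.00 = 78.23 cm.

x̄ = 79.53 cm, ȳ = 78.23 cm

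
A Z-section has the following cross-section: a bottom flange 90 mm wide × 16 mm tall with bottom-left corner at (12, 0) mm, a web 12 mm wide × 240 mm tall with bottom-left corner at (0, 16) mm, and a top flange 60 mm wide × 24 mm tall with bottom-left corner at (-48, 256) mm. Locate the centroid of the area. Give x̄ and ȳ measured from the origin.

bottom flange: A = 90 × 16 = 1440.00, centroid at (57.00, 8.00).
web: A = 12 × 240 = 2880.00, centroid at (6.00, 136.00).
top flange: A = 60 × 24 = 1440.00, centroid at (-18.00, 268.00).
ΣA = 5760.00 mm²
ΣAx̄ = (1440.00)(57.00) + (2880.00)(6.00) + (1440.00)(-18.00) = 73440.00 mm³
ΣAȳ = (1440.00)(8.00) + (2880.00)(136.00) + (1440.00)(268.00) = 789120.00 mm³
x̄ = 73440.00 / 5760.00 = 12.75 mm
ȳ = 789120.00 / 5760.00 = 137.00 mm

x̄ = 12.75 mm, ȳ = 137.00 mm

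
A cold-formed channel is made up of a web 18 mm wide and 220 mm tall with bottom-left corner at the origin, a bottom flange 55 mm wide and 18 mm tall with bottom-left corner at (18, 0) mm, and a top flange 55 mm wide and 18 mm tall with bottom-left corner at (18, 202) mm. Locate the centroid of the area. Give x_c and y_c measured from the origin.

x_c = 21.17 mm, y_c = 110.00 mm

Part | A | x̄ᵢ | ȳᵢ | A·x̄ᵢ | A·ȳᵢ
web | 3960.00 | 9.00 | 110.00 | 35640.00 | 435600.00
bottom flange | 990.00 | 45.50 | 9.00 | 45045.00 | 8910.00
top flange | 990.00 | 45.50 | 211.00 | 45045.00 | 208890.00
Σ | 5940.00 |  |  | 125730.00 | 653400.00
x_c = 125730.00 / 5940.00 = 21.17 mm
y_c = 653400.00 / 5940.00 = 110.00 mm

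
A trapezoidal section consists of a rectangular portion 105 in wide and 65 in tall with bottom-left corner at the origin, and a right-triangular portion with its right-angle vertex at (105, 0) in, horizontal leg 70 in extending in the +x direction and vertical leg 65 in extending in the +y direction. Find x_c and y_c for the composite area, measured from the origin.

rectangular portion: A = 105 × 65 = 6825.00, centroid at (52.50, 32.50).
triangular portion: A = ½·70·65 = 2275.00, centroid at (128.33, 21.67).
ΣA = 9100.00 in²
ΣAx_c = (6825.00)(52.50) + (2275.00)(128.33) = 650270.83 in³
ΣAy_c = (6825.00)(32.50) + (2275.00)(21.67) = 271104.17 in³
x_c = 650270.83 / 9100.00 = 71.46 in
y_c = 271104.17 / 9100.00 = 29.79 in

x_c = 71.46 in, y_c = 29.79 in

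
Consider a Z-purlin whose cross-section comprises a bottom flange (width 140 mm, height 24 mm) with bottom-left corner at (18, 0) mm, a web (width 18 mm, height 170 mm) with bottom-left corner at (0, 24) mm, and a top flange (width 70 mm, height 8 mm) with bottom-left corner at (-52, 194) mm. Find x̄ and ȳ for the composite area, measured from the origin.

bottom flange: A = 140 × 24 = 3360.00, centroid at (88.00, 12.00).
web: A = 18 × 170 = 3060.00, centroid at (9.00, 109.00).
top flange: A = 70 × 8 = 560.00, centroid at (-17.00, 198.00).
ΣA = 6980.00 mm²
ΣAx̄ = (3360.00)(88.00) + (3060.00)(9.00) + (560.00)(-17.00) = 313700.00 mm³
ΣAȳ = (3360.00)(12.00) + (3060.00)(109.00) + (560.00)(198.00) = 484740.00 mm³
x̄ = 313700.00 / 6980.00 = 44.94 mm
ȳ = 484740.00 / 6980.00 = 69.45 mm

x̄ = 44.94 mm, ȳ = 69.45 mm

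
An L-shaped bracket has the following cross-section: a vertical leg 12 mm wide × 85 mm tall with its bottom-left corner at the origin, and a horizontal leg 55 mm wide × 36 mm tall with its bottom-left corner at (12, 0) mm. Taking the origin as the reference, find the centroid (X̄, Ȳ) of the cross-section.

vertical leg: A = 12 × 85 = 1020.00, centroid at (6.00, 42.50).
horizontal leg: A = 55 × 36 = 1980.00, centroid at (39.50, 18.00).
ΣA = 3000.00 mm²
ΣAX̄ = (1020.00)(6.00) + (1980.00)(39.50) = 84330.00 mm³
ΣAȲ = (1020.00)(42.50) + (1980.00)(18.00) = 78990.00 mm³
X̄ = 84330.00 / 3000.00 = 28.11 mm
Ȳ = 78990.00 / 3000.00 = 26.33 mm

X̄ = 28.11 mm, Ȳ = 26.33 mm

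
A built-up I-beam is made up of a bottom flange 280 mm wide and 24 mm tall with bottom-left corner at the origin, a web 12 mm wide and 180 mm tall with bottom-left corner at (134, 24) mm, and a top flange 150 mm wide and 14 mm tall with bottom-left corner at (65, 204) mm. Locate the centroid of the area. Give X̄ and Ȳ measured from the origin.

X̄ = 140.00 mm, Ȳ = 70.13 mm

Part | A | x̄ᵢ | ȳᵢ | A·x̄ᵢ | A·ȳᵢ
bottom flange | 6720.00 | 140.00 | 12.00 | 940800.00 | 80640.00
web | 2160.00 | 140.00 | 114.00 | 302400.00 | 246240.00
top flange | 2100.00 | 140.00 | 211.00 | 294000.00 | 443100.00
Σ | 10980.00 |  |  | 1537200.00 | 769980.00
X̄ = 1537200.00 / 10980.00 = 140.00 mm
Ȳ = 769980.00 / 10980.00 = 70.13 mm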